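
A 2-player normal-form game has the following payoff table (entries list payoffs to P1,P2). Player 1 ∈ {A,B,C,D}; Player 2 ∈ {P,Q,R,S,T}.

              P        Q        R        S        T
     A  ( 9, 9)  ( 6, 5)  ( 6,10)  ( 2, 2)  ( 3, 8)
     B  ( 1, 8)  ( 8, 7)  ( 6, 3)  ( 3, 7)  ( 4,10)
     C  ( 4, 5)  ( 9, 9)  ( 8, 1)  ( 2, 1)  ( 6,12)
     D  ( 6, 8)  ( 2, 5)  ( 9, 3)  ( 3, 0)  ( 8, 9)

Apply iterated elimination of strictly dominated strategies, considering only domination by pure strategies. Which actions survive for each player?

P2 drop Q (T beats it: A:8>5 B:10>7 C:12>9 D:9>5)
P1 drop C (D beats it: P:6>4 R:9>8 S:3>2 T:8>6)
P2 drop S (P beats it: A:9>2 B:8>7 D:8>0)
P1 drop B (D beats it: P:6>1 R:9>6 T:8>4)
P1→{A,D} P2→{P,R,T}

Survivors P1:{A,D} P2:{P,R,T}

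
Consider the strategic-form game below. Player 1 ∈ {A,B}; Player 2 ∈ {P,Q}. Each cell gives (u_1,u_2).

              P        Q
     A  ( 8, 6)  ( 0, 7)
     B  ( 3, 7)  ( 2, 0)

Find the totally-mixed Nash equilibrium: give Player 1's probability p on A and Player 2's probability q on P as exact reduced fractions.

P1 mixes 7/8 on A; P2 mixes 2/7 on P

P1 indiff ⇒ q·8+(1-q)·0 = q·3+(1-q)·2 ⇒ q(5) = (1-q)(2) ⇒ q = 2/7
P2 indiff ⇒ p·6+(1-p)·7 = p·7+(1-p)·0 ⇒ p(-1) = (1-p)(-7) ⇒ p = 7/8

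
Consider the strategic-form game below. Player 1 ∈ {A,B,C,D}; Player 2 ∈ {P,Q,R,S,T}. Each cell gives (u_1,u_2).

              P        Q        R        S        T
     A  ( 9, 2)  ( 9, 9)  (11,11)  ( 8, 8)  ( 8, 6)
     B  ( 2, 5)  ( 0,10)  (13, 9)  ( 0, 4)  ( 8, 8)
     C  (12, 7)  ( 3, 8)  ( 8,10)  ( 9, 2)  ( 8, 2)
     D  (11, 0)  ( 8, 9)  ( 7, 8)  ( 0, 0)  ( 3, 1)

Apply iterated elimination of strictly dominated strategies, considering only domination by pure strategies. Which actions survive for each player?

Survivors P1:{A,B} P2:{Q,R}

P2 drop P (Q beats it: A:9>2 B:10>5 C:8>7 D:9>0)
P1 drop D (A beats it: Q:9>8 R:11>7 S:8>0 T:8>3)
P2 drop S (Q beats it: A:9>8 B:10>4 C:8>2)
P2 drop T (Q beats it: A:9>6 B:10>8 C:8>2)
P1 drop C (A beats it: Q:9>3 R:11>8)
P1→{A,B} P2→{Q,R}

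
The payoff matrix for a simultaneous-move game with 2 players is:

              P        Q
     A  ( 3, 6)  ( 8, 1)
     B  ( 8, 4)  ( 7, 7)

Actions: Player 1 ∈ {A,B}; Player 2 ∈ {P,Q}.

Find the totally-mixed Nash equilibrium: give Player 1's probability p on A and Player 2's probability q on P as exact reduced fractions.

(p,q) = (3/8, 1/6)

P1 indiff ⇒ q·3+(1-q)·8 = q·8+(1-q)·7 ⇒ q(-5) = (1-q)(-1) ⇒ q = 1/6
P2 indiff ⇒ p·6+(1-p)·4 = p·1+(1-p)·7 ⇒ p(5) = (1-p)(3) ⇒ p = 3/8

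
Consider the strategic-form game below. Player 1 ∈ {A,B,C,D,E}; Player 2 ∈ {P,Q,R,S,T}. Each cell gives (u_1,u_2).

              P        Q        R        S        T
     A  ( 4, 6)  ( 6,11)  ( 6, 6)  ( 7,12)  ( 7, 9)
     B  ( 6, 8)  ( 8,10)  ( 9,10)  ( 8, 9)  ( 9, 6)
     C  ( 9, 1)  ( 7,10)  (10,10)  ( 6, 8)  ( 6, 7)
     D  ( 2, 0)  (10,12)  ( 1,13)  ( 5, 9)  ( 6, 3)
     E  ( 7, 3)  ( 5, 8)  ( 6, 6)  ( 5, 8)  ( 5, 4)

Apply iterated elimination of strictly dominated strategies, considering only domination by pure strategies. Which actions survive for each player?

P1 drop A (B beats it: P:6>4 Q:8>6 R:9>6 S:8>7 T:9>7)
P1 drop E (C beats it: P:9>7 Q:7>5 R:10>6 S:6>5 T:6>5)
P2 drop P (Q beats it: B:10>8 C:10>1 D:12>0)
P2 drop S (Q beats it: B:10>9 C:10>8 D:12>9)
P2 drop T (Q beats it: B:10>6 C:10>7 D:12>3)
P1→{B,C,D} P2→{Q,R}

Survivors P1:{B,C,D} P2:{Q,R}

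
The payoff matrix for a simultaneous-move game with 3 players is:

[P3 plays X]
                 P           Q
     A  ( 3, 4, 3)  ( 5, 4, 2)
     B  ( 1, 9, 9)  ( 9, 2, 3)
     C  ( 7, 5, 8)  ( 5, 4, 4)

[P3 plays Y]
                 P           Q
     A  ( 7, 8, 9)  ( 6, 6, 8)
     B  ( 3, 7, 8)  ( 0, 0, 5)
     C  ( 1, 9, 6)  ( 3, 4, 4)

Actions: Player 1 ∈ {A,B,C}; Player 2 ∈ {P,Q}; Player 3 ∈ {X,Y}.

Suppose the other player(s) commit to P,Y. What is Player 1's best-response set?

u_1(A vs P,Y) = 7
u_1(B vs P,Y) = 3
u_1(C vs P,Y) = 1
max payoff 7 at {A}

argmax u_1 = {A}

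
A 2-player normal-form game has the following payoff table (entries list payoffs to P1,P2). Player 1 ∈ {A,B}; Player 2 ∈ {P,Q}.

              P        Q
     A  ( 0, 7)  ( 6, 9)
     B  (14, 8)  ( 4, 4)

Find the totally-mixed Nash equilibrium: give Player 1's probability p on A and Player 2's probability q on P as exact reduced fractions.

P1 mixes 2/3 on A; P2 mixes 1/8 on P

P1 indiff ⇒ q·0+(1-q)·6 = q·14+(1-q)·4 ⇒ q(-14) = (1-q)(-2) ⇒ q = 1/8
P2 indiff ⇒ p·7+(1-p)·8 = p·9+(1-p)·4 ⇒ p(-2) = (1-p)(-4) ⇒ p = 2/3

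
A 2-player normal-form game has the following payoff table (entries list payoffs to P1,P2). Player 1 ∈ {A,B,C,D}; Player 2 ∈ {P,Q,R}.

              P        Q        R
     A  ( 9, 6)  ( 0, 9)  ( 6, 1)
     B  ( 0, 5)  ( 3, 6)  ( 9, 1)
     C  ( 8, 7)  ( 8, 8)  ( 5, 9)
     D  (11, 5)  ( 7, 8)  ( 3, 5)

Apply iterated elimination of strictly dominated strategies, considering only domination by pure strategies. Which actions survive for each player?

Survivors P1:{B,C} P2:{Q,R}

P2 drop P (Q beats it: A:9>6 B:6>5 C:8>7 D:8>5)
P1 drop A (B beats it: Q:3>0 R:9>6)
P1 drop D (C beats it: Q:8>7 R:5>3)
P1→{B,C} P2→{Q,R}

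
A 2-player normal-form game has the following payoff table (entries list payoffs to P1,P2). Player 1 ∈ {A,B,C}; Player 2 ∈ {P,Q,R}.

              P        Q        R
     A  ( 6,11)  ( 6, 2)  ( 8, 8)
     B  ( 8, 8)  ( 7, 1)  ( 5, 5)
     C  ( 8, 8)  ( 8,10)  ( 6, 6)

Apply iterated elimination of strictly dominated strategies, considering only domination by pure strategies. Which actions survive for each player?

Remaining: P1:{B,C} P2:{P,Q}

P2 drop R (P beats it: A:11>8 B:8>5 C:8>6)
P1 drop A (B beats it: P:8>6 Q:7>6)
P1→{B,C} P2→{P,Q}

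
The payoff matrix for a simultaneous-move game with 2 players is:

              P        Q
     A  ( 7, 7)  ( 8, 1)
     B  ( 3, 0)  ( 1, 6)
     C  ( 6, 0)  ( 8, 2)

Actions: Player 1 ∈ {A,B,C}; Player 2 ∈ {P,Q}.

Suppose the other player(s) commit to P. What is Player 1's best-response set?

P1 best: {A}

u_1(A vs P) = 7
u_1(B vs P) = 3
u_1(C vs P) = 6
max payoff 7 at {A}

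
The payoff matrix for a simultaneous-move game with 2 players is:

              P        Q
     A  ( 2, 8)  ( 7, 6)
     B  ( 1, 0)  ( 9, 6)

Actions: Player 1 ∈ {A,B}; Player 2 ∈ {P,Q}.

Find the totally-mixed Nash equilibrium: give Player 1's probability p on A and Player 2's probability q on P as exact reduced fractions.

P1 indiff ⇒ q·2+(1-q)·7 = q·1+(1-q)·9 ⇒ q(1) = (1-q)(2) ⇒ q = 2/3
P2 indiff ⇒ p·8+(1-p)·0 = p·6+(1-p)·6 ⇒ p(2) = (1-p)(6) ⇒ p = 3/4

P1 mixes 3/4 on A; P2 mixes 2/3 on P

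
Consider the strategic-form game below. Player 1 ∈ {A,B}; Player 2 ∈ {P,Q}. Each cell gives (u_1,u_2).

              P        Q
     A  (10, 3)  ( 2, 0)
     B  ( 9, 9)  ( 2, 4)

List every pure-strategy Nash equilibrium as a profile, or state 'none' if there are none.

NE set: (A,P)

(A,P): NE
(A,Q): not NE [P2→P gives 3>0]
(B,P): not NE [P1→A gives 10>9]
(B,Q): not NE [P2→P gives 9>4]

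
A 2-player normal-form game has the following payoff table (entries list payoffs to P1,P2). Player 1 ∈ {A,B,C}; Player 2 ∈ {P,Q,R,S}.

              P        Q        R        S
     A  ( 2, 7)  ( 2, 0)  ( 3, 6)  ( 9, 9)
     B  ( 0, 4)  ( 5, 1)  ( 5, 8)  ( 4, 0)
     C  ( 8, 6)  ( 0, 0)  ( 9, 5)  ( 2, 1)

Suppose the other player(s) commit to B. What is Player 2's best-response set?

u_2(P vs B) = 4
u_2(Q vs B) = 1
u_2(R vs B) = 8
u_2(S vs B) = 0
max payoff 8 at {R}

BR_2 = {R}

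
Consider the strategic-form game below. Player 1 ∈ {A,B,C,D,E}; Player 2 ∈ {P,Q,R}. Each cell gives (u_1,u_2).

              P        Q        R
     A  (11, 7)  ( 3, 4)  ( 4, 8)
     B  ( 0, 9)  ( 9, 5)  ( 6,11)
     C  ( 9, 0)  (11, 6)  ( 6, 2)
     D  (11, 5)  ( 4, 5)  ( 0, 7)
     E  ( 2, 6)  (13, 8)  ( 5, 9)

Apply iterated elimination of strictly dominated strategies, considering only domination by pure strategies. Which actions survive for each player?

P2 drop P (R beats it: A:8>7 B:11>9 C:2>0 D:7>5 E:9>6)
P1 drop A (B beats it: Q:9>3 R:6>4)
P1 drop D (B beats it: Q:9>4 R:6>0)
P1→{B,C,E} P2→{Q,R}

Remaining: P1:{B,C,E} P2:{Q,R}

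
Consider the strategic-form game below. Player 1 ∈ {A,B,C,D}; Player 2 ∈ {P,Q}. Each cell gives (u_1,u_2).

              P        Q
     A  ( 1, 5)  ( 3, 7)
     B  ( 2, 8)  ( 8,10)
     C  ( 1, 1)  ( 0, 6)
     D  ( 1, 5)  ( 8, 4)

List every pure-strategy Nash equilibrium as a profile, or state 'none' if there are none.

Nash profiles: (B,Q)

(A,P): not NE [P1→B gives 2>1; P2→Q gives 7>5]
(A,Q): not NE [P1→D gives 8>3]
(B,P): not NE [P2→Q gives 10>8]
(B,Q): NE
(C,P): not NE [P1→B gives 2>1; P2→Q gives 6>1]
(C,Q): not NE [P1→D gives 8>0]
(D,P): not NE [P1→B gives 2>1]
(D,Q): not NE [P2→P gives 5>4]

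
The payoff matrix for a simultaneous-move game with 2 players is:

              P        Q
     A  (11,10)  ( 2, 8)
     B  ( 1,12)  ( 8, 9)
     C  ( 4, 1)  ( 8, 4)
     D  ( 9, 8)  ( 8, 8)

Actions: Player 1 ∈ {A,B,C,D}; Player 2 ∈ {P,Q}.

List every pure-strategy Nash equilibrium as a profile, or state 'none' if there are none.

(A,P): NE
(A,Q): not NE [P1→D gives 8>2; P2→P gives 10>8]
(B,P): not NE [P1→A gives 11>1]
(B,Q): not NE [P2→P gives 12>9]
(C,P): not NE [P1→A gives 11>4; P2→Q gives 4>1]
(C,Q): NE
(D,P): not NE [P1→A gives 11>9]
(D,Q): NE

NE set: (A,P), (C,Q), (D,Q)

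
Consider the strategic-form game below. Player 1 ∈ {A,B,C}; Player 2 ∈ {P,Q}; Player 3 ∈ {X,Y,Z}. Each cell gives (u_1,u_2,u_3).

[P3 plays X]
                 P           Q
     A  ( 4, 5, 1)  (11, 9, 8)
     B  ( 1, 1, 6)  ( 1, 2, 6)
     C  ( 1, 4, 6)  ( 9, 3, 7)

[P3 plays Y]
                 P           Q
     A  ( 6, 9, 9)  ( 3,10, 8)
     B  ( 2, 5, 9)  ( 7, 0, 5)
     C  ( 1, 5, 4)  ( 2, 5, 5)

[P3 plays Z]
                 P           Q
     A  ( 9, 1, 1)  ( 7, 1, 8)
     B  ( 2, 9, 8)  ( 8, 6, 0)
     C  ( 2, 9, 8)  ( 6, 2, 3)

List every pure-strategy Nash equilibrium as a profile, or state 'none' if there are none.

Nash profiles: (A,Q,X)

(A,P,X): not NE [P2→Q gives 9>5; P3→Y gives 9>1]
(A,P,Y): not NE [P2→Q gives 10>9]
(A,P,Z): not NE [P3→Y gives 9>1]
(A,Q,X): NE
(A,Q,Y): not NE [P1→B gives 7>3]
(A,Q,Z): not NE [P1→B gives 8>7]
(B,P,X): not NE [P1→A gives 4>1; P2→Q gives 2>1; P3→Y gives 9>6]
(B,P,Y): not NE [P1→A gives 6>2]
(B,P,Z): not NE [P1→A gives 9>2; P3→Y gives 9>8]
(B,Q,X): not NE [P1→A gives 11>1]
(B,Q,Y): not NE [P2→P gives 5>0; P3→X gives 6>5]
(B,Q,Z): not NE [P2→P gives 9>6; P3→X gives 6>0]
(C,P,X): not NE [P1→A gives 4>1; P3→Z gives 8>6]
(C,P,Y): not NE [P1→A gives 6>1; P3→Z gives 8>4]
(C,P,Z): not NE [P1→A gives 9>2]
(C,Q,X): not NE [P1→A gives 11>9; P2→P gives 4>3]
(C,Q,Y): not NE [P1→B gives 7>2; P3→X gives 7>5]
(C,Q,Z): not NE [P1→B gives 8>6; P2→P gives 9>2; P3→X gives 7>3]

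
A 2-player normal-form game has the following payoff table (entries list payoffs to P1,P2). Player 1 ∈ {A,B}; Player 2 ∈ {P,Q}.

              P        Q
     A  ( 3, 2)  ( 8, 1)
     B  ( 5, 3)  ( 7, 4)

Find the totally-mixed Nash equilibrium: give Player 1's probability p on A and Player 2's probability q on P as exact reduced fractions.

P1 indiff ⇒ q·3+(1-q)·8 = q·5+(1-q)·7 ⇒ q(-2) = (1-q)(-1) ⇒ q = 1/3
P2 indiff ⇒ p·2+(1-p)·3 = p·1+(1-p)·4 ⇒ p(1) = (1-p)(1) ⇒ p = 1/2

P1 mixes 1/2 on A; P2 mixes 1/3 on P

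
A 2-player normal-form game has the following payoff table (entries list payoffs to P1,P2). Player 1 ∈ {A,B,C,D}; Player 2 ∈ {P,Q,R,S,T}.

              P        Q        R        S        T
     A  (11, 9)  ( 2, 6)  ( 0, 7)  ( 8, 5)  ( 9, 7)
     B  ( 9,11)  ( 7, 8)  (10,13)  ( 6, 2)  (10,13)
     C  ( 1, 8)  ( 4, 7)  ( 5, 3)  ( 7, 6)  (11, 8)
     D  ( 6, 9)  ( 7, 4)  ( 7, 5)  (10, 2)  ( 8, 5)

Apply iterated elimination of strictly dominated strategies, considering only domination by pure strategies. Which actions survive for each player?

Remaining: P1:{A,B,C} P2:{P,R,T}

P2 drop Q (P beats it: A:9>6 B:11>8 C:8>7 D:9>4)
P2 drop S (P beats it: A:9>5 B:11>2 C:8>6 D:9>2)
P1 drop D (B beats it: P:9>6 R:10>7 T:10>8)
P1→{A,B,C} P2→{P,R,T}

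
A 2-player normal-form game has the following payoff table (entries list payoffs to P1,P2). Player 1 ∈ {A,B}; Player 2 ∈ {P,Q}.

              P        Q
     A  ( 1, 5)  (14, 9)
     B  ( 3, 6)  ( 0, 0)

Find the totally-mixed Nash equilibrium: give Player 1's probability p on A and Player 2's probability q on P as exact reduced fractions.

p=3/5, q=7/8

P1 indiff ⇒ q·1+(1-q)·14 = q·3+(1-q)·0 ⇒ q(-2) = (1-q)(-14) ⇒ q = 7/8
P2 indiff ⇒ p·5+(1-p)·6 = p·9+(1-p)·0 ⇒ p(-4) = (1-p)(-6) ⇒ p = 3/5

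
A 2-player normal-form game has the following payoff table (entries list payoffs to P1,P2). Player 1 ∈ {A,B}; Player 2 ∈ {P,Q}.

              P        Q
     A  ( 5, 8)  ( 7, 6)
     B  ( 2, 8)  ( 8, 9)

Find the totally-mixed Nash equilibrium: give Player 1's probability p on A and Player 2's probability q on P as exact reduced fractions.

P1 indiff ⇒ q·5+(1-q)·7 = q·2+(1-q)·8 ⇒ q(3) = (1-q)(1) ⇒ q = 1/4
P2 indiff ⇒ p·8+(1-p)·8 = p·6+(1-p)·9 ⇒ p(2) = (1-p)(1) ⇒ p = 1/3

p=1/3, q=1/4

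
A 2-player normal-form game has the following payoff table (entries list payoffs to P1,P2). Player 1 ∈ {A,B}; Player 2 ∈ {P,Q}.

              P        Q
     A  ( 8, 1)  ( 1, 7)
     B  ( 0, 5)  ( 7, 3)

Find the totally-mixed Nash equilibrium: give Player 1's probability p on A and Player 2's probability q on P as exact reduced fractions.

P1 indiff ⇒ q·8+(1-q)·1 = q·0+(1-q)·7 ⇒ q(8) = (1-q)(6) ⇒ q = 3/7
P2 indiff ⇒ p·1+(1-p)·5 = p·7+(1-p)·3 ⇒ p(-6) = (1-p)(-2) ⇒ p = 1/4

p=1/4, q=3/7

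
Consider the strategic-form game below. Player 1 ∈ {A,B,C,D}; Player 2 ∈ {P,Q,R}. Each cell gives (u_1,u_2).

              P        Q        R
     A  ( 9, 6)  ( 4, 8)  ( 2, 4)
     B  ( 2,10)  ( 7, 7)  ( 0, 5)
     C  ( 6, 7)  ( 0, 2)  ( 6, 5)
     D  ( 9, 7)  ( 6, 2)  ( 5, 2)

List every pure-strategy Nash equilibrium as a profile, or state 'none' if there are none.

(A,P): not NE [P2→Q gives 8>6]
(A,Q): not NE [P1→B gives 7>4]
(A,R): not NE [P1→C gives 6>2; P2→Q gives 8>4]
(B,P): not NE [P1→D gives 9>2]
(B,Q): not NE [P2→P gives 10>7]
(B,R): not NE [P1→C gives 6>0; P2→P gives 10>5]
(C,P): not NE [P1→D gives 9>6]
(C,Q): not NE [P1→B gives 7>0; P2→P gives 7>2]
(C,R): not NE [P2→P gives 7>5]
(D,P): NE
(D,Q): not NE [P1→B gives 7>6; P2→P gives 7>2]
(D,R): not NE [P1→C gives 6>5; P2→P gives 7>2]

Nash profiles: (D,P)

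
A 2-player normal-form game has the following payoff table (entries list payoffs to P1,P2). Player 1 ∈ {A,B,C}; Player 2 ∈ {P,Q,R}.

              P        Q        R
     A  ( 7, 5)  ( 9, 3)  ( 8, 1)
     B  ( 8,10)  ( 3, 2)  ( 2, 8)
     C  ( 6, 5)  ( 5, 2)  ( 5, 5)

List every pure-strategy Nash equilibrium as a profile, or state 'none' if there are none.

(A,P): not NE [P1→B gives 8>7]
(A,Q): not NE [P2→P gives 5>3]
(A,R): not NE [P2→P gives 5>1]
(B,P): NE
(B,Q): not NE [P1→A gives 9>3; P2→P gives 10>2]
(B,R): not NE [P1→A gives 8>2; P2→P gives 10>8]
(C,P): not NE [P1→B gives 8>6]
(C,Q): not NE [P1→A gives 9>5; P2→R gives 5>2]
(C,R): not NE [P1→A gives 8>5]

NE set: (B,P)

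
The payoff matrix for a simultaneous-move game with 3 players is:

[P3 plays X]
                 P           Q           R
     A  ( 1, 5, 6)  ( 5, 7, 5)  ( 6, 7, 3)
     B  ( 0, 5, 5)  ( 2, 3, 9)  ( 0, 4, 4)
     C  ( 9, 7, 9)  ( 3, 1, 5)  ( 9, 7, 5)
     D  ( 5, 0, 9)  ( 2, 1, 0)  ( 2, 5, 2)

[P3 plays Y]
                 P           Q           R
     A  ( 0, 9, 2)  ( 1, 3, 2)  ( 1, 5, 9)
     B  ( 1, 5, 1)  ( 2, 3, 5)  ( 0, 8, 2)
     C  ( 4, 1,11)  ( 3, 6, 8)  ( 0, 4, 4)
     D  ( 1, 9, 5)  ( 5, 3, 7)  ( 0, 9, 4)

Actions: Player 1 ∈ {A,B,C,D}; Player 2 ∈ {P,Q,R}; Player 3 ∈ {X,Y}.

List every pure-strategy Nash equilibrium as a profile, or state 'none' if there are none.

PSNE = {(A,Q,X), (C,R,X)}

(A,P,X): not NE [P1→C gives 9>1; P2→R gives 7>5]
(A,P,Y): not NE [P1→C gives 4>0; P3→X gives 6>2]
(A,Q,X): NE
(A,Q,Y): not NE [P1→D gives 5>1; P2→P gives 9>3; P3→X gives 5>2]
(A,R,X): not NE [P1→C gives 9>6; P3→Y gives 9>3]
(A,R,Y): not NE [P2→P gives 9>5]
(B,P,X): not NE [P1→C gives 9>0]
(B,P,Y): not NE [P1→C gives 4>1; P2→R gives 8>5; P3→X gives 5>1]
(B,Q,X): not NE [P1→A gives 5>2; P2→P gives 5>3]
(B,Q,Y): not NE [P1→D gives 5>2; P2→R gives 8>3; P3→X gives 9>5]
(B,R,X): not NE [P1→C gives 9>0; P2→P gives 5>4]
(B,R,Y): not NE [P1→A gives 1>0; P3→X gives 4>2]
(C,P,X): not NE [P3→Y gives 11>9]
(C,P,Y): not NE [P2→Q gives 6>1]
(C,Q,X): not NE [P1→A gives 5>3; P2→R gives 7>1; P3→Y gives 8>5]
(C,Q,Y): not NE [P1→D gives 5>3]
(C,R,X): NE
(C,R,Y): not NE [P1→A gives 1>0; P2→Q gives 6>4; P3→X gives 5>4]
(D,P,X): not NE [P1→C gives 9>5; P2→R gives 5>0]
(D,P,Y): not NE [P1→C gives 4>1; P3→X gives 9>5]
(D,Q,X): not NE [P1→A gives 5>2; P2→R gives 5>1; P3→Y gives 7>0]
(D,Q,Y): not NE [P2→R gives 9>3]
(D,R,X): not NE [P1→C gives 9>2; P3→Y gives 4>2]
(D,R,Y): not NE [P1→A gives 1>0]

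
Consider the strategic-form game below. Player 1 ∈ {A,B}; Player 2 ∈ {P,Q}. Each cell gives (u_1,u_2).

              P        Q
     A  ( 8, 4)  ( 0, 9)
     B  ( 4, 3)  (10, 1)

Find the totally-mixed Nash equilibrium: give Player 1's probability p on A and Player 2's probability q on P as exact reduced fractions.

P1 indiff ⇒ q·8+(1-q)·0 = q·4+(1-q)·10 ⇒ q(4) = (1-q)(10) ⇒ q = 5/7
P2 indiff ⇒ p·4+(1-p)·3 = p·9+(1-p)·1 ⇒ p(-5) = (1-p)(-2) ⇒ p = 2/7

p=2/7, q=5/7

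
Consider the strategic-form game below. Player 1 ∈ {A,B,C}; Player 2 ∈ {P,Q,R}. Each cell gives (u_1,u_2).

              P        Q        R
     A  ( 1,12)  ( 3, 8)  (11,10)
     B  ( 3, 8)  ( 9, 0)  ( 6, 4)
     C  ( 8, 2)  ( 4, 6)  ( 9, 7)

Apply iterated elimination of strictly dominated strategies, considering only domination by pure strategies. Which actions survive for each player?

IESDS → P1:{A,C} P2:{P,R}

P2 drop Q (R beats it: A:10>8 B:4>0 C:7>6)
P1 drop B (C beats it: P:8>3 R:9>6)
P1→{A,C} P2→{P,R}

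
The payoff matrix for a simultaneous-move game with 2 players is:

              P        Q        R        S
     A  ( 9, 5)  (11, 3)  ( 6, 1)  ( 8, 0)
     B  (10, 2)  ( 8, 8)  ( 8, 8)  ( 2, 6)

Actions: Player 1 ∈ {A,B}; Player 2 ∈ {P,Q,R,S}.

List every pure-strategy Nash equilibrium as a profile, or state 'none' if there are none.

(A,P): not NE [P1→B gives 10>9]
(A,Q): not NE [P2→P gives 5>3]
(A,R): not NE [P1→B gives 8>6; P2→P gives 5>1]
(A,S): not NE [P2→P gives 5>0]
(B,P): not NE [P2→R gives 8>2]
(B,Q): not NE [P1→A gives 11>8]
(B,R): NE
(B,S): not NE [P1→A gives 8>2; P2→R gives 8>6]

PSNE = {(B,R)}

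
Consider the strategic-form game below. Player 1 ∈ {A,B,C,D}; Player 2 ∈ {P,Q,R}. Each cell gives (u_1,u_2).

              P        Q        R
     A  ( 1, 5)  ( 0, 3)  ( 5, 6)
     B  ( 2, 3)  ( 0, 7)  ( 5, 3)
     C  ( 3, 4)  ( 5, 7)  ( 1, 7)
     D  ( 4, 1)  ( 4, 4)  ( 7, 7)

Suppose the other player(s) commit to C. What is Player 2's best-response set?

u_2(P vs C) = 4
u_2(Q vs C) = 7
u_2(R vs C) = 7
max payoff 7 at {Q,R}

argmax u_2 = {Q,R}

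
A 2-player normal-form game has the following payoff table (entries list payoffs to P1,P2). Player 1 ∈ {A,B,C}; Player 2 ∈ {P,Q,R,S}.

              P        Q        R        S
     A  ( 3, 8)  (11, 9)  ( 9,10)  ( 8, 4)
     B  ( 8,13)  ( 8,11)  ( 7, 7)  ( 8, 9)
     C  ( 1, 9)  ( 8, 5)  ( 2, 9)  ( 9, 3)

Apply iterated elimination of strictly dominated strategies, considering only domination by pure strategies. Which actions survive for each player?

P2 drop S (P beats it: A:8>4 B:13>9 C:9>3)
P1 drop C (A beats it: P:3>1 Q:11>8 R:9>2)
P1→{A,B} P2→{P,Q,R}

Survivors P1:{A,B} P2:{P,Q,R}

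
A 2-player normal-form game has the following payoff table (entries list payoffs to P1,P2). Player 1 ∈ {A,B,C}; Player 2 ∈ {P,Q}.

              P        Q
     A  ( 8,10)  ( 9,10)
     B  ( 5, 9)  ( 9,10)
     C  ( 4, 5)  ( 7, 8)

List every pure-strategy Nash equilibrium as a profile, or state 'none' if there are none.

Nash profiles: (A,P), (A,Q), (B,Q)

(A,P): NE
(A,Q): NE
(B,P): not NE [P1→A gives 8>5; P2→Q gives 10>9]
(B,Q): NE
(C,P): not NE [P1→A gives 8>4; P2→Q gives 8>5]
(C,Q): not NE [P1→B gives 9>7]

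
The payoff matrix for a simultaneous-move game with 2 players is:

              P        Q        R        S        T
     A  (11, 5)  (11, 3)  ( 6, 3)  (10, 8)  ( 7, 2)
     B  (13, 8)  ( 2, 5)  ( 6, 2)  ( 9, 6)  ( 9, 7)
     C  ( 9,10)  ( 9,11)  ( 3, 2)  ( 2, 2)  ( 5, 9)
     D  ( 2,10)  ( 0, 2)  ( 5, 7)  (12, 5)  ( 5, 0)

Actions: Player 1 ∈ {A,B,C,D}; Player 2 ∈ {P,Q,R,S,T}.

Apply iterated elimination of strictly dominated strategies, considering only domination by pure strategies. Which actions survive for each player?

P1 drop C (A beats it: P:11>9 Q:11>9 R:6>3 S:10>2 T:7>5)
P2 drop Q (P beats it: A:5>3 B:8>5 D:10>2)
P2 drop R (P beats it: A:5>3 B:8>2 D:10>7)
P2 drop T (P beats it: A:5>2 B:8>7 D:10>0)
P1→{A,B,D} P2→{P,S}

Remaining: P1:{A,B,D} P2:{P,S}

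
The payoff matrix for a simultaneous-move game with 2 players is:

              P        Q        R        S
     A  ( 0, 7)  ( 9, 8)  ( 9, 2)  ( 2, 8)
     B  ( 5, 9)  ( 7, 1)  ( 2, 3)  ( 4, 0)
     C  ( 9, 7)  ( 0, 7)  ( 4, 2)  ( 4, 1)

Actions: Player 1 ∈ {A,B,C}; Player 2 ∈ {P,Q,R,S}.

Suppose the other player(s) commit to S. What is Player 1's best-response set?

u_1(A vs S) = 2
u_1(B vs S) = 4
u_1(C vs S) = 4
max payoff 4 at {B,C}

P1 best: {B,C}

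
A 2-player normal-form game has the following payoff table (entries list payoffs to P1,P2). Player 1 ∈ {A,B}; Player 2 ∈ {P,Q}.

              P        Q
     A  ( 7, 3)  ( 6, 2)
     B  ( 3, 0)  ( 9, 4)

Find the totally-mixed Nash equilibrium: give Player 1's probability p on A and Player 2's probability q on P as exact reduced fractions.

(p,q) = (4/5, 3/7)

P1 indiff ⇒ q·7+(1-q)·6 = q·3+(1-q)·9 ⇒ q(4) = (1-q)(3) ⇒ q = 3/7
P2 indiff ⇒ p·3+(1-p)·0 = p·2+(1-p)·4 ⇒ p(1) = (1-p)(4) ⇒ p = 4/5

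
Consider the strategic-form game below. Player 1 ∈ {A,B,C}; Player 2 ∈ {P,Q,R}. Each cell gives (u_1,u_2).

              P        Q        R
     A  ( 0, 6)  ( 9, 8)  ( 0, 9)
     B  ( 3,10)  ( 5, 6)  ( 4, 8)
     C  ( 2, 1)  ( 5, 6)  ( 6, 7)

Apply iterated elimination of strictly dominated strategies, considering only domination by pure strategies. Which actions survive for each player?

P2 drop Q (R beats it: A:9>8 B:8>6 C:7>6)
P1 drop A (B beats it: P:3>0 R:4>0)
P1→{B,C} P2→{P,R}

IESDS → P1:{B,C} P2:{P,R}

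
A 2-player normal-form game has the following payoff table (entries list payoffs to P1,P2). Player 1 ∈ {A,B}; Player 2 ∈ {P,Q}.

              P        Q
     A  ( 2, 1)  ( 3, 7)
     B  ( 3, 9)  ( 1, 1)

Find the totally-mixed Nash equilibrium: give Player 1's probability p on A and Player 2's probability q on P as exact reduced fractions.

P1 indiff ⇒ q·2+(1-q)·3 = q·3+(1-q)·1 ⇒ q(-1) = (1-q)(-2) ⇒ q = 2/3
P2 indiff ⇒ p·1+(1-p)·9 = p·7+(1-p)·1 ⇒ p(-6) = (1-p)(-8) ⇒ p = 4/7

(p,q) = (4/7, 2/3)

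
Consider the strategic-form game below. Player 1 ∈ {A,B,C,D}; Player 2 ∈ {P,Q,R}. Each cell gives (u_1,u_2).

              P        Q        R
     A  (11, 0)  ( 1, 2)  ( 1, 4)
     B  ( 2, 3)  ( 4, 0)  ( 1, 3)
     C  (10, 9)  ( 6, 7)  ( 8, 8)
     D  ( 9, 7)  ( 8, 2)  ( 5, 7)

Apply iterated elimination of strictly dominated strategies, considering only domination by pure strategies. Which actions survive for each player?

Survivors P1:{A,C} P2:{P,R}

P1 drop B (C beats it: P:10>2 Q:6>4 R:8>1)
P2 drop Q (R beats it: A:4>2 C:8>7 D:7>2)
P1 drop D (C beats it: P:10>9 R:8>5)
P1→{A,C} P2→{P,R}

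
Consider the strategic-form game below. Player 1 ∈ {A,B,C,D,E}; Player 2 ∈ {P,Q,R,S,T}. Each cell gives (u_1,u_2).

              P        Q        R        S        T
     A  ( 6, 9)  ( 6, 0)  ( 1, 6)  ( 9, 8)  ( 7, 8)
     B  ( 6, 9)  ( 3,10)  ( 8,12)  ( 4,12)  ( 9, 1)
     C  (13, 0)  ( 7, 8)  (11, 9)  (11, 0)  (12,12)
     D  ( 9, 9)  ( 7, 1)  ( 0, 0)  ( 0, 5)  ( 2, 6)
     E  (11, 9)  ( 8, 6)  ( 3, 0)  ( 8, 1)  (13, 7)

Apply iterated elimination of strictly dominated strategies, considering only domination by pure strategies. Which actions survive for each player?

P1 drop A (C beats it: P:13>6 Q:7>6 R:11>1 S:11>9 T:12>7)
P1 drop B (C beats it: P:13>6 Q:7>3 R:11>8 S:11>4 T:12>9)
P1 drop D (E beats it: P:11>9 Q:8>7 R:3>0 S:8>0 T:13>2)
P2 drop Q (T beats it: C:12>8 E:7>6)
P2 drop R (T beats it: C:12>9 E:7>0)
P2 drop S (T beats it: C:12>0 E:7>1)
P1→{C,E} P2→{P,T}

Remaining: P1:{C,E} P2:{P,T}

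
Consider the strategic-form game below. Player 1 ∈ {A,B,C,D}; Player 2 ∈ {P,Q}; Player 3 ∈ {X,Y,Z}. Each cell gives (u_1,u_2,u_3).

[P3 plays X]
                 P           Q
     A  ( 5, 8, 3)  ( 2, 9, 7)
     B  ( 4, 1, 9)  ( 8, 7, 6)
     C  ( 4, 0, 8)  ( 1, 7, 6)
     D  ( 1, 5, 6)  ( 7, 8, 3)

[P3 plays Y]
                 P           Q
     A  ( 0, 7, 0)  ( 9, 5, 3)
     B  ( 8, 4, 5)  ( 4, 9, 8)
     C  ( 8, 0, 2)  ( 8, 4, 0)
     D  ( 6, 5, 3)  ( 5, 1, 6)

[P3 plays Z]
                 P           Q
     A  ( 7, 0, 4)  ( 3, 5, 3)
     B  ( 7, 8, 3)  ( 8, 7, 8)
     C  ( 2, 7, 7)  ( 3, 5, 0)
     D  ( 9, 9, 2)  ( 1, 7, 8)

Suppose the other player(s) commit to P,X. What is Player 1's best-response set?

u_1(A vs P,X) = 5
u_1(B vs P,X) = 4
u_1(C vs P,X) = 4
u_1(D vs P,X) = 1
max payoff 5 at {A}

P1 best: {A}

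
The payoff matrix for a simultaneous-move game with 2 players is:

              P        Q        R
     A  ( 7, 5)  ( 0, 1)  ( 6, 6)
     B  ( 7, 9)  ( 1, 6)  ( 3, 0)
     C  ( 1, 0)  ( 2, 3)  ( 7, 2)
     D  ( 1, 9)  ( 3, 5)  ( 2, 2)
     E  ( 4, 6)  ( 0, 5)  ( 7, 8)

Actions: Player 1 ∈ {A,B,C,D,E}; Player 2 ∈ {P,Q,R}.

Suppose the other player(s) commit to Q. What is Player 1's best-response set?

argmax u_1 = {D}

u_1(A vs Q) = 0
u_1(B vs Q) = 1
u_1(C vs Q) = 2
u_1(D vs Q) = 3
u_1(E vs Q) = 0
max payoff 3 at {D}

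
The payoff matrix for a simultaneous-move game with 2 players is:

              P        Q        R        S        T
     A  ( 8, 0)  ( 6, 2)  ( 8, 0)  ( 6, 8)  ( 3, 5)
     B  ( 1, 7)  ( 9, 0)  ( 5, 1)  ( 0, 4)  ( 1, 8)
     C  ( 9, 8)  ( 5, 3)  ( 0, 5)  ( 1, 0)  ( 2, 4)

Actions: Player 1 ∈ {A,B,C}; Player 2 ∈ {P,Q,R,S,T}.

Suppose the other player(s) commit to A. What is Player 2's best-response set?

argmax u_2 = {S}

u_2(P vs A) = 0
u_2(Q vs A) = 2
u_2(R vs A) = 0
u_2(S vs A) = 8
u_2(T vs A) = 5
max payoff 8 at {S}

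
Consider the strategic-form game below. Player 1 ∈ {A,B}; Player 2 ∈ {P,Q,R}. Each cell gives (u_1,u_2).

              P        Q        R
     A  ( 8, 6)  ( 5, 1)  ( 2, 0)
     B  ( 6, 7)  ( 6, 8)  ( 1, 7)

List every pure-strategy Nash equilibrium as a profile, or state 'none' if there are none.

Nash profiles: (A,P), (B,Q)

(A,P): NE
(A,Q): not NE [P1→B gives 6>5; P2→P gives 6>1]
(A,R): not NE [P2→P gives 6>0]
(B,P): not NE [P1→A gives 8>6; P2→Q gives 8>7]
(B,Q): NE
(B,R): not NE [P1→A gives 2>1; P2→Q gives 8>7]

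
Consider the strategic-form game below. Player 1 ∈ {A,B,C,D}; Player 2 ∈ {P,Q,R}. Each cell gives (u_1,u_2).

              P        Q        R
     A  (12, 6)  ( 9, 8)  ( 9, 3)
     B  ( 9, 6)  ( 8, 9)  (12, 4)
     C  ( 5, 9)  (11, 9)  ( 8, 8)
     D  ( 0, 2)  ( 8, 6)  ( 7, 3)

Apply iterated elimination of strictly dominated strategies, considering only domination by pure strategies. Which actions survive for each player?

P1 drop D (A beats it: P:12>0 Q:9>8 R:9>7)
P2 drop R (P beats it: A:6>3 B:6>4 C:9>8)
P1 drop B (A beats it: P:12>9 Q:9>8)
P1→{A,C} P2→{P,Q}

IESDS → P1:{A,C} P2:{P,Q}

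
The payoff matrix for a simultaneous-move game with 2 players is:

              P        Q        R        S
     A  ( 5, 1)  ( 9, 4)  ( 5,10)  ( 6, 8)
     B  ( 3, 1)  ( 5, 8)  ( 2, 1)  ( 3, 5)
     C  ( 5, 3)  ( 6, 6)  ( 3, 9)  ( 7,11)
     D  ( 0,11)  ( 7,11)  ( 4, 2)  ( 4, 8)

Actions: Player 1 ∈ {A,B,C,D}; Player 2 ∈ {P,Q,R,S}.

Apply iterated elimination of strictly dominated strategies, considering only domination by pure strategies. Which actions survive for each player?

IESDS → P1:{A,C} P2:{R,S}

P1 drop B (A beats it: P:5>3 Q:9>5 R:5>2 S:6>3)
P1 drop D (A beats it: P:5>0 Q:9>7 R:5>4 S:6>4)
P2 drop P (Q beats it: A:4>1 C:6>3)
P2 drop Q (R beats it: A:10>4 C:9>6)
P1→{A,C} P2→{R,S}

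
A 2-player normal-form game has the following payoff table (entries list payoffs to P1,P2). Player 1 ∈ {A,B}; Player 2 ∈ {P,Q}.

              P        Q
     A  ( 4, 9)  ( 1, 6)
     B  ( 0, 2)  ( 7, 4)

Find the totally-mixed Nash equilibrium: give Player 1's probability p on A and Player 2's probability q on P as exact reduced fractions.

P1 indiff ⇒ q·4+(1-q)·1 = q·0+(1-q)·7 ⇒ q(4) = (1-q)(6) ⇒ q = 3/5
P2 indiff ⇒ p·9+(1-p)·2 = p·6+(1-p)·4 ⇒ p(3) = (1-p)(2) ⇒ p = 2/5

P1 mixes 2/5 on A; P2 mixes 3/5 on P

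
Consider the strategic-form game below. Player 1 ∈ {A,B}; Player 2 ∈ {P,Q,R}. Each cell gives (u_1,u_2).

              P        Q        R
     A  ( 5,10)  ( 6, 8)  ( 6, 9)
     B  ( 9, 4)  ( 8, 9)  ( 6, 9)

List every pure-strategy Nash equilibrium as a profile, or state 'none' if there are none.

PSNE = {(B,Q), (B,R)}

(A,P): not NE [P1→B gives 9>5]
(A,Q): not NE [P1→B gives 8>6; P2→P gives 10>8]
(A,R): not NE [P2→P gives 10>9]
(B,P): not NE [P2→R gives 9>4]
(B,Q): NE
(B,R): NE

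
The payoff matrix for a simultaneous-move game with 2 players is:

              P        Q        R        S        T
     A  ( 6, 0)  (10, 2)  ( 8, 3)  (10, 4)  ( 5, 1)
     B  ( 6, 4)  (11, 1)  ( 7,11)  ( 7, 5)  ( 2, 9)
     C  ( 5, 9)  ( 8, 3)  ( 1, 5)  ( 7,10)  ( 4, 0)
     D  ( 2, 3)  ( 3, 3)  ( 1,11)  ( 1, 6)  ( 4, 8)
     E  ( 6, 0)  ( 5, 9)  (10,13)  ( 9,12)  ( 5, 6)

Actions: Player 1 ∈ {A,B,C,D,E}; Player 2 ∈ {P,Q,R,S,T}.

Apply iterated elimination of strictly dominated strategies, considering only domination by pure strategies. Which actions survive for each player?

P1 drop C (A beats it: P:6>5 Q:10>8 R:8>1 S:10>7 T:5>4)
P1 drop D (A beats it: P:6>2 Q:10>3 R:8>1 S:10>1 T:5>4)
P2 drop P (R beats it: A:3>0 B:11>4 E:13>0)
P2 drop Q (R beats it: A:3>2 B:11>1 E:13>9)
P1 drop B (A beats it: R:8>7 S:10>7 T:5>2)
P2 drop T (R beats it: A:3>1 E:13>6)
P1→{A,E} P2→{R,S}

Remaining: P1:{A,E} P2:{R,S}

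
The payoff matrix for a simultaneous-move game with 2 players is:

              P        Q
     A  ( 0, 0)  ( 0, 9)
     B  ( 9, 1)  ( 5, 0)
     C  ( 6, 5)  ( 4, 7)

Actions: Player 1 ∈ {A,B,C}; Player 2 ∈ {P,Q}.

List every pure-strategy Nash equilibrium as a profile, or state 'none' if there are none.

NE set: (B,P)

(A,P): not NE [P1→B gives 9>0; P2→Q gives 9>0]
(A,Q): not NE [P1→B gives 5>0]
(B,P): NE
(B,Q): not NE [P2→P gives 1>0]
(C,P): not NE [P1→B gives 9>6; P2→Q gives 7>5]
(C,Q): not NE [P1→B gives 5>4]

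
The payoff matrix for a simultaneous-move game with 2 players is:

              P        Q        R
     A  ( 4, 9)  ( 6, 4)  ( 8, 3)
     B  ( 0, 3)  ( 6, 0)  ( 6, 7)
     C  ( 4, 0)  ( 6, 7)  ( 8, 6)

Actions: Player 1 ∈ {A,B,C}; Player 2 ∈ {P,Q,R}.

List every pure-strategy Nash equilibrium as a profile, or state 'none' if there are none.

Nash profiles: (A,P), (C,Q)

(A,P): NE
(A,Q): not NE [P2→P gives 9>4]
(A,R): not NE [P2→P gives 9>3]
(B,P): not NE [P1→C gives 4>0; P2→R gives 7>3]
(B,Q): not NE [P2→R gives 7>0]
(B,R): not NE [P1→C gives 8>6]
(C,P): not NE [P2→Q gives 7>0]
(C,Q): NE
(C,R): not NE [P2→Q gives 7>6]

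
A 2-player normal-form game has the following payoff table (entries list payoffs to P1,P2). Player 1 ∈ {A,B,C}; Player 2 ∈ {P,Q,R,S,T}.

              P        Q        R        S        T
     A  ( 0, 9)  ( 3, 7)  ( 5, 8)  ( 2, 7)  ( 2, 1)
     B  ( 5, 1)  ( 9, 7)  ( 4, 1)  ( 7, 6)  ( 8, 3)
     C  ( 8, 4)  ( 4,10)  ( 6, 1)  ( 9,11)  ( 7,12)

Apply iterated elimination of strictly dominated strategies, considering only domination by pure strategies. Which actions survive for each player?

Survivors P1:{B,C} P2:{Q,S,T}

P1 drop A (C beats it: P:8>0 Q:4>3 R:6>5 S:9>2 T:7>2)
P2 drop P (Q beats it: B:7>1 C:10>4)
P2 drop R (Q beats it: B:7>1 C:10>1)
P1→{B,C} P2→{Q,S,T}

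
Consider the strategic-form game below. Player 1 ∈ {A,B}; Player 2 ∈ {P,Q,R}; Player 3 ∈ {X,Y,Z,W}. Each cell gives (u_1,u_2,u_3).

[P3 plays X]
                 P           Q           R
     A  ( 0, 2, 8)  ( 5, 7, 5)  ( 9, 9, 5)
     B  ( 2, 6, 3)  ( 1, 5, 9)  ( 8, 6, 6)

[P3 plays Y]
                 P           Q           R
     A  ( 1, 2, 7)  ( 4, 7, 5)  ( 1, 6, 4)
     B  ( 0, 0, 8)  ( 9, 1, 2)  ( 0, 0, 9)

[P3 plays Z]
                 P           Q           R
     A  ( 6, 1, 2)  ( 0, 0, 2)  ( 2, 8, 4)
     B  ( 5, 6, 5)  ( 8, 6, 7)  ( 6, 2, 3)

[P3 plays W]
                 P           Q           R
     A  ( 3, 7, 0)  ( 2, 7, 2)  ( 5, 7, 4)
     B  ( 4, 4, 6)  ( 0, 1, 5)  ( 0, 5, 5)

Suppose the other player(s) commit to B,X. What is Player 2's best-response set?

u_2(P vs B,X) = 6
u_2(Q vs B,X) = 5
u_2(R vs B,X) = 6
max payoff 6 at {P,R}

BR_2 = {P,R}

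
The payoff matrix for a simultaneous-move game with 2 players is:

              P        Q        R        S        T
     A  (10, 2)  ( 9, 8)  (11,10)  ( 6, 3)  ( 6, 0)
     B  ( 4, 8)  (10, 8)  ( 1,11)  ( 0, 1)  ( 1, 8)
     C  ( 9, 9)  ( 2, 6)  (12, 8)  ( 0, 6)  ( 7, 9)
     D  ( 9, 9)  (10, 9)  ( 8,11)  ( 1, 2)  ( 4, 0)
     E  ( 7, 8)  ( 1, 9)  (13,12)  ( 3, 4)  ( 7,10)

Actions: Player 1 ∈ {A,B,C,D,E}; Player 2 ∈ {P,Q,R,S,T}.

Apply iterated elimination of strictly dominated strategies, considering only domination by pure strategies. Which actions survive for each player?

Remaining: P1:{A,C,E} P2:{P,R,T}

P2 drop Q (R beats it: A:10>8 B:11>8 C:8>6 D:11>9 E:12>9)
P1 drop B (A beats it: P:10>4 R:11>1 S:6>0 T:6>1)
P1 drop D (A beats it: P:10>9 R:11>8 S:6>1 T:6>4)
P2 drop S (R beats it: A:10>3 C:8>6 E:12>4)
P1→{A,C,E} P2→{P,R,T}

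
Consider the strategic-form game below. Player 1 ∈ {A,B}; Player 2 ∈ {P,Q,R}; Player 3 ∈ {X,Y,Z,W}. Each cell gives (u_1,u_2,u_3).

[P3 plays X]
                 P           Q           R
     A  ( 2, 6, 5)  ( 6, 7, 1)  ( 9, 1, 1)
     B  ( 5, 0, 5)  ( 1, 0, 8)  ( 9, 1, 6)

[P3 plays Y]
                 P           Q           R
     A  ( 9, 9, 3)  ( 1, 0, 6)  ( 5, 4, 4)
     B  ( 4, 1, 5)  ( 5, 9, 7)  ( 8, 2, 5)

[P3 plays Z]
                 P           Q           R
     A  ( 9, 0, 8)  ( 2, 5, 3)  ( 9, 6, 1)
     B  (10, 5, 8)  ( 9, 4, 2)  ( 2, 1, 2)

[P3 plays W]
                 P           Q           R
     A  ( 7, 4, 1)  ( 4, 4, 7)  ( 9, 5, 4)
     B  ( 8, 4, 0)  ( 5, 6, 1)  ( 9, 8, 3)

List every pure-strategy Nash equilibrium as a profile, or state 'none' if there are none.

Nash profiles: (A,R,W), (B,P,Z), (B,R,X)

(A,P,X): not NE [P1→B gives 5>2; P2→Q gives 7>6; P3→Z gives 8>5]
(A,P,Y): not NE [P3→Z gives 8>3]
(A,P,Z): not NE [P1→B gives 10>9; P2→R gives 6>0]
(A,P,W): not NE [P1→B gives 8>7; P2→R gives 5>4; P3→Z gives 8>1]
(A,Q,X): not NE [P3→W gives 7>1]
(A,Q,Y): not NE [P1→B gives 5>1; P2→P gives 9>0; P3→W gives 7>6]
(A,Q,Z): not NE [P1→B gives 9>2; P2→R gives 6>5; P3→W gives 7>3]
(A,Q,W): not NE [P1→B gives 5>4; P2→R gives 5>4]
(A,R,X): not NE [P2→Q gives 7>1; P3→W gives 4>1]
(A,R,Y): not NE [P1→B gives 8>5; P2→P gives 9>4]
(A,R,Z): not NE [P3→W gives 4>1]
(A,R,W): NE
(B,P,X): not NE [P2→R gives 1>0; P3→Z gives 8>5]
(B,P,Y): not NE [P1→A gives 9>4; P2→Q gives 9>1; P3→Z gives 8>5]
(B,P,Z): NE
(B,P,W): not NE [P2→R gives 8>4; P3→Z gives 8>0]
(B,Q,X): not NE [P1→A gives 6>1; P2→R gives 1>0]
(B,Q,Y): not NE [P3→X gives 8>7]
(B,Q,Z): not NE [P2→P gives 5>4; P3→X gives 8>2]
(B,Q,W): not NE [P2→R gives 8>6; P3→X gives 8>1]
(B,R,X): NE
(B,R,Y): not NE [P2→Q gives 9>2; P3→X gives 6>5]
(B,R,Z): not NE [P1→A gives 9>2; P2→P gives 5>1; P3→X gives 6>2]
(B,R,W): not NE [P3→X gives 6>3]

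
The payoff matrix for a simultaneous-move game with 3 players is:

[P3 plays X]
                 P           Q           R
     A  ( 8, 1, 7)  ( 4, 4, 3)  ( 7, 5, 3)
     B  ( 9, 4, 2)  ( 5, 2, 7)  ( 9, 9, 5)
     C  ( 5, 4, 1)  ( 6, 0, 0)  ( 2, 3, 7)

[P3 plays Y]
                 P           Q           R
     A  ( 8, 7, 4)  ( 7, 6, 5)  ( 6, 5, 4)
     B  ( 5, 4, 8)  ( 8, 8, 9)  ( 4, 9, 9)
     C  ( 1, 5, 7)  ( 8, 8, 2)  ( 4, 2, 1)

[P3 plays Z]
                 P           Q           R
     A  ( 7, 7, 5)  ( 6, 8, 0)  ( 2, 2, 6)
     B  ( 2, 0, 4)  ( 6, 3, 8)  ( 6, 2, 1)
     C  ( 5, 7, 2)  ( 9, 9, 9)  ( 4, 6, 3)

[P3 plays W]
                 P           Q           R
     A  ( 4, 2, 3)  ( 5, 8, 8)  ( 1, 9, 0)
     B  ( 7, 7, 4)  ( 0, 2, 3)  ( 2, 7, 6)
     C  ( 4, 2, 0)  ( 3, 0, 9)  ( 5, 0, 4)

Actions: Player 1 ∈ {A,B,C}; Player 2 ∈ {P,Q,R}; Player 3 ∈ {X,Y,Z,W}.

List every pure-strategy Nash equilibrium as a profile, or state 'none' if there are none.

PSNE = {(C,Q,Z)}

(A,P,X): not NE [P1→B gives 9>8; P2→R gives 5>1]
(A,P,Y): not NE [P3→X gives 7>4]
(A,P,Z): not NE [P2→Q gives 8>7; P3→X gives 7>5]
(A,P,W): not NE [P1→B gives 7>4; P2→R gives 9>2; P3→X gives 7>3]
(A,Q,X): not NE [P1→C gives 6>4; P2→R gives 5>4; P3→W gives 8>3]
(A,Q,Y): not NE [P1→C gives 8>7; P2→P gives 7>6; P3→W gives 8>5]
(A,Q,Z): not NE [P1→C gives 9>6; P3→W gives 8>0]
(A,Q,W): not NE [P2→R gives 9>8]
(A,R,X): not NE [P1→B gives 9>7; P3→Z gives 6>3]
(A,R,Y): not NE [P2→P gives 7>5; P3→Z gives 6>4]
(A,R,Z): not NE [P1→B gives 6>2; P2→Q gives 8>2]
(A,R,W): not NE [P1→C gives 5>1; P3→Z gives 6>0]
(B,P,X): not NE [P2→R gives 9>4; P3→Y gives 8>2]
(B,P,Y): not NE [P1→A gives 8>5; P2→R gives 9>4]
(B,P,Z): not NE [P1→A gives 7>2; P2→Q gives 3>0; P3→Y gives 8>4]
(B,P,W): not NE [P3→Y gives 8>4]
(B,Q,X): not NE [P1→C gives 6>5; P2→R gives 9>2; P3→Y gives 9>7]
(B,Q,Y): not NE [P2→R gives 9>8]
(B,Q,Z): not NE [P1→C gives 9>6; P3→Y gives 9>8]
(B,Q,W): not NE [P1→A gives 5>0; P2→R gives 7>2; P3→Y gives 9>3]
(B,R,X): not NE [P3→Y gives 9>5]
(B,R,Y): not NE [P1→A gives 6>4]
(B,R,Z): not NE [P2→Q gives 3>2; P3→Y gives 9>1]
(B,R,W): not NE [P1→C gives 5>2; P3→Y gives 9>6]
(C,P,X): not NE [P1→B gives 9>5; P3→Y gives 7>1]
(C,P,Y): not NE [P1→A gives 8>1; P2→Q gives 8>5]
(C,P,Z): not NE [P1→A gives 7>5; P2→Q gives 9>7; P3→Y gives 7>2]
(C,P,W): not NE [P1→B gives 7>4; P3→Y gives 7>0]
(C,Q,X): not NE [P2→P gives 4>0; P3→W gives 9>0]
(C,Q,Y): not NE [P3→W gives 9>2]
(C,Q,Z): NE
(C,Q,W): not NE [P1→A gives 5>3; P2→P gives 2>0]
(C,R,X): not NE [P1→B gives 9>2; P2→P gives 4>3]
(C,R,Y): not NE [P1→A gives 6>4; P2→Q gives 8>2; P3→X gives 7>1]
(C,R,Z): not NE [P1→B gives 6>4; P2→Q gives 9>6; P3→X gives 7>3]
(C,R,W): not NE [P2→P gives 2>0; P3→X gives 7>4]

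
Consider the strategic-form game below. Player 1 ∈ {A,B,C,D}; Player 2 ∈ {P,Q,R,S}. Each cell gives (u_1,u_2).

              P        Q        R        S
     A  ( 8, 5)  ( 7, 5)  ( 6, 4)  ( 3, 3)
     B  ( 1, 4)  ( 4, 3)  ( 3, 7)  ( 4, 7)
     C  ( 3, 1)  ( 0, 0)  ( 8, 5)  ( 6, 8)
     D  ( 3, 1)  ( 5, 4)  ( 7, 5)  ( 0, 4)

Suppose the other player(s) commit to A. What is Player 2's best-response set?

u_2(P vs A) = 5
u_2(Q vs A) = 5
u_2(R vs A) = 4
u_2(S vs A) = 3
max payoff 5 at {P,Q}

BR_2 = {P,Q}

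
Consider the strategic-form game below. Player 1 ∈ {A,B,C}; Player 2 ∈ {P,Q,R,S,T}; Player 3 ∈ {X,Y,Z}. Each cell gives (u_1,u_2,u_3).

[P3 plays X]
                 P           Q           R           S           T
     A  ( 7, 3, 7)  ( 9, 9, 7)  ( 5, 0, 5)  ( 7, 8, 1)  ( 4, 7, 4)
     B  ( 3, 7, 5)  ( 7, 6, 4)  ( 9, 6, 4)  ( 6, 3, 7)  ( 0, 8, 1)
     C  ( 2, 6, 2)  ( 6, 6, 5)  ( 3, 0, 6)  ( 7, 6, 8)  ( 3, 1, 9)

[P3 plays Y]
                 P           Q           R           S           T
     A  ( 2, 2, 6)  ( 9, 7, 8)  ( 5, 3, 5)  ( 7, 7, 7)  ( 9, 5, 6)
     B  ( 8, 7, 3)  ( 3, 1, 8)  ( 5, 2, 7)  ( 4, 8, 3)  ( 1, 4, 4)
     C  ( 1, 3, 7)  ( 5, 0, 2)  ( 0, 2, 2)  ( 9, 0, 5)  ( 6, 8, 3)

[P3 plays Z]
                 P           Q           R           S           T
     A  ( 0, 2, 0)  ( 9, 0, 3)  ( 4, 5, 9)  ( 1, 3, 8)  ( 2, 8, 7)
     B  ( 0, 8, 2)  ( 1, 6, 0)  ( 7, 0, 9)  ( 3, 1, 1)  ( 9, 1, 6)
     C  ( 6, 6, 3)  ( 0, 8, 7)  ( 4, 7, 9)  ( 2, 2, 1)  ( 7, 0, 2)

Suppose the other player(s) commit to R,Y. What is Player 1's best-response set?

P1 best: {A,B}

u_1(A vs R,Y) = 5
u_1(B vs R,Y) = 5
u_1(C vs R,Y) = 0
max payoff 5 at {A,B}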